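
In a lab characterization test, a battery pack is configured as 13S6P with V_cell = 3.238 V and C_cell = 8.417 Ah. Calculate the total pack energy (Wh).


E = Ns * Vcell * Np * Ccell = 13 * 3.238 * 6 * 8.417 = 2126 Wh

2126 Wh


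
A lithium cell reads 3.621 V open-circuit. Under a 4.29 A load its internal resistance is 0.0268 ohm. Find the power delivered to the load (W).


Step 1: V_terminal = OCV - I*R = 3.621 - 4.29 * 0.0268 = 3.506 V
Step 2: P_out = V_terminal * I = 3.506 * 4.29 = 15.04 W

15.04 W


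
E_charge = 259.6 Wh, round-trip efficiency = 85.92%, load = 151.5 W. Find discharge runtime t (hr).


Step 1: E_discharge = eta/100 * E_charge = 85.92/100 * 259.6 = 223.05 Wh
Step 2: t = E_discharge / P = 223.05 / 151.5 = 1.472 hr

1.472 hr


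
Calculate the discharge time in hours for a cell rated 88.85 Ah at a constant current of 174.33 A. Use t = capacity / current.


Runtime = 88.85 Ah / 174.33 A = 0.5097 hr

0.5097 hr


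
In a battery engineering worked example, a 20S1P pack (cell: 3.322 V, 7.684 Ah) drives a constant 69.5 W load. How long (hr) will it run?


Step 1: E_pack = Ns * V_cell * Np * C_cell = 20 * 3.322 * 1 * 7.684 = 510.52 Wh
Step 2: t = E_pack / P = 510.52 / 69.5 = 7.346 hr

7.346 hr


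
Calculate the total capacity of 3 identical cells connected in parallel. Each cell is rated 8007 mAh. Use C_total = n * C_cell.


Convert: C_cell = 8007 mAh = 8.007 Ah
C_total = 3 * 8.007 = 24.021 Ah

24.021 Ah


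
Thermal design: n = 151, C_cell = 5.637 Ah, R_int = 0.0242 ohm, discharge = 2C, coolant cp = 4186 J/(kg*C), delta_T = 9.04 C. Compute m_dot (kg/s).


Step 1: I = 2 * 5.637 = 11.274 A
Step 2: Q_cell = I^2 * R = 11.274^2 * 0.0242 = 3.0759 W
Step 3: Q_total = 151 * 3.0759 = 464.46 W
Step 4: m_dot = Q_total / (cp * dT) = 464.46 / (4186 * 9.04) = 0.01227 kg/s

0.01227 kg/s


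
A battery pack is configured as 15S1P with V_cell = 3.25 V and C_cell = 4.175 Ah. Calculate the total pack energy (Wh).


E = Ns * Vcell * Np * Ccell = 15 * 3.25 * 1 * 4.175 = 203.5 Wh

203.5 Wh


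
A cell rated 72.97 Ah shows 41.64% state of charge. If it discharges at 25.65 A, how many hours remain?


Step 1: remaining = SOC/100 * C_total = 41.64/100 * 72.97 = 30.385 Ah
Step 2: t = remaining / I = 30.385 / 25.65 = 1.185 hr

1.185 hr


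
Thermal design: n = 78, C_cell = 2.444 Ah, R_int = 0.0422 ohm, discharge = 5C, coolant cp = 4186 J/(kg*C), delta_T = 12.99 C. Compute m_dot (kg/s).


Step 1: I = 5 * 2.444 = 12.22 A
Step 2: Q_cell = I^2 * R = 12.22^2 * 0.0422 = 6.3017 W
Step 3: Q_total = 78 * 6.3017 = 491.53 W
Step 4: m_dot = Q_total / (cp * dT) = 491.53 / (4186 * 12.99) = 0.009039 kg/s

0.009039 kg/s


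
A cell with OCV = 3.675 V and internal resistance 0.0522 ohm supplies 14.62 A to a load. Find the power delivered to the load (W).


Step 1: V_terminal = OCV - I*R = 3.675 - 14.62 * 0.0522 = 2.9118 V
Step 2: P_out = V_terminal * I = 2.9118 * 14.62 = 42.57 W

42.57 W


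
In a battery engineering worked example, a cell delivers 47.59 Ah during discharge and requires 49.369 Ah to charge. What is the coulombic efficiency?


eta_c = Q_dis / Q_chg * 100 = 47.59 / 49.369 * 100 = 96.40%

96.40%


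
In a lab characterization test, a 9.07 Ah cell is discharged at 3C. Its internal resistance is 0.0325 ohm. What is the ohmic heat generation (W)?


Step 1: I = C_rate * capacity = 3 * 9.07 = 27.21 A
Step 2: Q = I^2 * R = 27.21^2 * 0.0325 = 740.38 * 0.0325 = 24.06 W

24.06 W


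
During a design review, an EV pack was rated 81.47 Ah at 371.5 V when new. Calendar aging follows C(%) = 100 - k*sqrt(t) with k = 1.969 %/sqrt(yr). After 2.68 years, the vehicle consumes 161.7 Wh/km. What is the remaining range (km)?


Step 1: capacity retention = 100 - 1.969 * sqrt(2.68) = 100 - 1.969 * 1.6371 = 96.777%
Step 2: C_now = 81.47 * 96.777/100 = 78.844 Ah
Step 3: E_pack = V * C_now = 371.5 * 78.844 = 29291 Wh
Step 4: range = E_pack / consumption = 29291 / 161.7 = 181.1 km

181.1 km


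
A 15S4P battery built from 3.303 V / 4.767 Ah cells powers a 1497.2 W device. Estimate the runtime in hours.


Step 1: E_pack = Ns * V_cell * Np * C_cell = 15 * 3.303 * 4 * 4.767 = 944.72 Wh
Step 2: t = E_pack / P = 944.72 / 1497.2 = 0.6310 hr

0.6310 hr


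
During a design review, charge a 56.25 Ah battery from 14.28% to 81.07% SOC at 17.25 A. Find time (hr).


Step 1: dSOC = 81.07% - 14.28% = 66.79%
Step 2: delta_Ah = 56.25 * 66.79 / 100 = 37.569 Ah
Step 3: t = 37.569 / 17.25 = 2.178 hr

2.178 hr


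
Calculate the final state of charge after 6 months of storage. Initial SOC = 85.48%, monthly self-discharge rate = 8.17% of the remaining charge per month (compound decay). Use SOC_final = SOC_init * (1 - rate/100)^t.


Monthly retention factor = 1 - 8.17/100 = 0.9183
Over 6 months: factor^6 = 0.59966
SOC_final = 85.48 * 0.59966 = 51.26%

51.26%


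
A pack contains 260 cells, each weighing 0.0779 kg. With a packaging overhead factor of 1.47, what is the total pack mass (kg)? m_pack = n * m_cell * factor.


m_pack = n * m_cell * overhead = 260 * 0.0779 * 1.47 = 29.77 kg

29.77 kg


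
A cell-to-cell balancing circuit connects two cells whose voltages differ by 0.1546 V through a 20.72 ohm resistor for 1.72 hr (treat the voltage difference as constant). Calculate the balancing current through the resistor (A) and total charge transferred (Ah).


First, Ohm's law: I_bal = 0.1546 V / 20.72 ohm = 0.0074614 A
Then Q = I * t = 0.0074614 A * 1.72 hr = 0.01283 Ah

I=0.0074614 A, Q=0.01283 Ah


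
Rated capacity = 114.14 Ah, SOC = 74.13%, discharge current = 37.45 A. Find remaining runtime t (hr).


Step 1: remaining = SOC/100 * C_total = 74.13/100 * 114.14 = 84.612 Ah
Step 2: t = remaining / I = 84.612 / 37.45 = 2.259 hr

2.259 hr


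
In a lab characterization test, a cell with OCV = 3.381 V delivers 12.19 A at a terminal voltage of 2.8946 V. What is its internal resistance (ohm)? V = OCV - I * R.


R = (OCV - V) / I = (3.381 - 2.8946) / 12.19 = 0.03990 ohm

0.03990 ohm


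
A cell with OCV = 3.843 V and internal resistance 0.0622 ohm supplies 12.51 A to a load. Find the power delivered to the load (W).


Step 1: V_terminal = OCV - I*R = 3.843 - 12.51 * 0.0622 = 3.0649 V
Step 2: P_out = V_terminal * I = 3.0649 * 12.51 = 38.34 W

38.34 W


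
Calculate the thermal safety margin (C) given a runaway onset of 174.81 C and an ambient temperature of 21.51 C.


Safety margin = 174.81 C - 21.51 C = 153.3 C

153.3 C


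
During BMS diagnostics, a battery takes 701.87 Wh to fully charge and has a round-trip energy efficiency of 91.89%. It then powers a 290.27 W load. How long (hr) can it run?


Step 1: E_discharge = eta/100 * E_charge = 91.89/100 * 701.87 = 644.95 Wh
Step 2: t = E_discharge / P = 644.95 / 290.27 = 2.222 hr

2.222 hr


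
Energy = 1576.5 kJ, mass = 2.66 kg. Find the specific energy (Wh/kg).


Convert: E = 1576.5 kJ = 437.92 Wh
ED = E / m = 437.92 / 2.66 = 164.6 Wh/kg

164.6 Wh/kg


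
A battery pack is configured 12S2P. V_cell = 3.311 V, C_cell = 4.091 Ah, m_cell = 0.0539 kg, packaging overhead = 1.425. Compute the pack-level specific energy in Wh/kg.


Step 1: V_pack = 12 * 3.311 = 39.732 V
Step 2: C_pack = 2 * 4.091 = 8.182 Ah
Step 3: E_pack = V_pack * C_pack = 39.732 * 8.182 = 325.09 Wh
Step 4: m_pack = 12 * 2 * 0.0539 * 1.425 = 1.8434 kg
Step 5: ED = E_pack / m_pack = 325.09 / 1.8434 = 176.4 Wh/kg

176.4 Wh/kg


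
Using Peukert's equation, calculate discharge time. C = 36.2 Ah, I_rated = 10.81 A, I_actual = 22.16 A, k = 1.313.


t_rated = C / I_rated = 36.2 / 10.81 = 3.3488 hr
(I_rated/I)^k = (0.48782)^1.313 = 0.38966
t = t_rated * (I_rated/I)^k = 3.3488 * 0.38966 = 1.305 hr

1.305 hr


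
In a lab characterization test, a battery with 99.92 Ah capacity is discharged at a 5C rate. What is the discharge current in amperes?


I = C_rate * capacity = 5 * 99.92 = 499.6 A

499.6 A


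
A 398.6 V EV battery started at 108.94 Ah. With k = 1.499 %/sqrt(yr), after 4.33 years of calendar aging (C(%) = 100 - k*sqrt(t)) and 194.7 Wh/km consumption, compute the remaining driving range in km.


Step 1: capacity retention = 100 - 1.499 * sqrt(4.33) = 100 - 1.499 * 2.0809 = 96.881%
Step 2: C_now = 108.94 * 96.881/100 = 105.54 Ah
Step 3: E_pack = V * C_now = 398.6 * 105.54 = 42068 Wh
Step 4: range = E_pack / consumption = 42068 / 194.7 = 216.1 km

216.1 km


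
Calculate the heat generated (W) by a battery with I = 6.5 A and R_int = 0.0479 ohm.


Q = I^2 * R = 6.5^2 * 0.0479 = 2.024 W

2.024 W


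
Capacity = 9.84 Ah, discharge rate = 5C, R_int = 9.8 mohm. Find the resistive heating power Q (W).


Convert: R = 9.8 mohm = 0.0098 ohm
Step 1: I = C_rate * capacity = 5 * 9.84 = 49.2 A
Step 2: Q = I^2 * R = 49.2^2 * 0.0098 = 2420.6 * 0.0098 = 23.72 W

23.72 W


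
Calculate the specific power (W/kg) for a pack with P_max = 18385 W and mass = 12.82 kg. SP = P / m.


Specific power = 18385 W / 12.82 kg = 1434 W/kg

1434 W/kg


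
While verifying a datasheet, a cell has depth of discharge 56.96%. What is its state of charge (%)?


SOC = 100 - DOD = 100 - 56.96 = 43.04%

43.04%


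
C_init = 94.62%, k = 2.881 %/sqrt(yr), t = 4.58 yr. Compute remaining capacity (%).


Step 1: sqrt(4.58 yr) = 2.1401
Step 2: drop = 2.881 * 2.1401 = 6.1656
Step 3: C_final = 94.62 - 6.1656 = 88.45%

88.45%


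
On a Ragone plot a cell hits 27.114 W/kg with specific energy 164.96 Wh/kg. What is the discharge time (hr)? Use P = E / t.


t = E / P = 164.96 / 27.114 = 6.084 hr

6.084 hr


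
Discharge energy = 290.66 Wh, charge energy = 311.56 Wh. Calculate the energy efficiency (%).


Round-trip efficiency = 290.66/311.56 * 100% = 93.29%

93.29%


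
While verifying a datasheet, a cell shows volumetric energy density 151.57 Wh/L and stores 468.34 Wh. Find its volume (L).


V = E / ED = 468.34 / 151.57 = 3.090 L

3.090 L


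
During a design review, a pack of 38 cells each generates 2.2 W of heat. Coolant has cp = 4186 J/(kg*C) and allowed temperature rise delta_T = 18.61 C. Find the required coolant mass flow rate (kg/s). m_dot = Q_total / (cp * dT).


Step 1: Total heat Q = 38 * 2.2 W = 83.6 W
Step 2: denom = cp * dT = 4186 * 18.61 = 77901
Step 3: m_dot = 83.6 / 77901 = 0.001073 kg/s

0.001073 kg/s


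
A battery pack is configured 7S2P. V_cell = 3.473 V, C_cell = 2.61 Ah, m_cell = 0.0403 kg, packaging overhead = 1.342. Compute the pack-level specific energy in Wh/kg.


Step 1: V_pack = 7 * 3.473 = 24.311 V
Step 2: C_pack = 2 * 2.61 = 5.22 Ah
Step 3: E_pack = V_pack * C_pack = 24.311 * 5.22 = 126.9 Wh
Step 4: m_pack = 7 * 2 * 0.0403 * 1.342 = 0.75716 kg
Step 5: ED = E_pack / m_pack = 126.9 / 0.75716 = 167.6 Wh/kg

167.6 Wh/kg


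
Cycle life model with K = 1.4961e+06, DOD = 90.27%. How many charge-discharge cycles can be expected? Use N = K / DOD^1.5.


Step 1: DOD^1.5 = 90.27^1.5 = 857.66
Step 2: N = 1.4961e+06 / 857.66 = 1744 cycles

1744 cycles


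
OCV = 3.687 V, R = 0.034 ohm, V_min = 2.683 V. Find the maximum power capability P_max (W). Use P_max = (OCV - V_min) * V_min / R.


P_max = (OCV - V_min) * V_min / R = (3.687 - 2.683) * 2.683 / 0.034 = 1.004 * 2.683 / 0.034 = 79.23 W

79.23 W


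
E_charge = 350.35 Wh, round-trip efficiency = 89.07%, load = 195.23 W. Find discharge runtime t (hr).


Step 1: E_discharge = eta/100 * E_charge = 89.07/100 * 350.35 = 312.06 Wh
Step 2: t = E_discharge / P = 312.06 / 195.23 = 1.598 hr

1.598 hr


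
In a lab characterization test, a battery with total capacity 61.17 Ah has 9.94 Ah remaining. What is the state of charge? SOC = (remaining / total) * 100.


SOC = (remaining / total) * 100 = (9.94 / 61.17) * 100 = 16.25%

16.25%


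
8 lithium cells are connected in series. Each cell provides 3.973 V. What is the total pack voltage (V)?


V_pack = n * V_cell = 8 * 3.973 = 31.784 V

31.784 V


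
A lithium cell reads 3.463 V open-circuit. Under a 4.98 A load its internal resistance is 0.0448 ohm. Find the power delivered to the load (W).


Step 1: V_terminal = OCV - I*R = 3.463 - 4.98 * 0.0448 = 3.2399 V
Step 2: P_out = V_terminal * I = 3.2399 * 4.98 = 16.13 W

16.13 W


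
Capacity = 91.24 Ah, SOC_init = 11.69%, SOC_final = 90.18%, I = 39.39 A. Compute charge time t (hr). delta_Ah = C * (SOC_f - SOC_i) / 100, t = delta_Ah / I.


Step 1: dSOC = 90.18% - 11.69% = 78.49%
Step 2: delta_Ah = 91.24 * 78.49 / 100 = 71.614 Ah
Step 3: t = 71.614 / 39.39 = 1.818 hr

1.818 hr


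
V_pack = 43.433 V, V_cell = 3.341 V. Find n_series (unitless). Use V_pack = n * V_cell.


Rearranging: n = V_pack / V_cell = 43.433 / 3.341 = 13 cells

13


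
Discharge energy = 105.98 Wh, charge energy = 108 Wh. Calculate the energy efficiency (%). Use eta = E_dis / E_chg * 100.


Round-trip efficiency = 105.98/108 * 100% = 98.13%

98.13%


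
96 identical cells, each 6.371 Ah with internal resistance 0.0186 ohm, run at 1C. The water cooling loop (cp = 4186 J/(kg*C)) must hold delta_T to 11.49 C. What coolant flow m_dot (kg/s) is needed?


Step 1: I = 1 * 6.371 = 6.371 A
Step 2: Q_cell = I^2 * R = 6.371^2 * 0.0186 = 0.75497 W
Step 3: Q_total = 96 * 0.75497 = 72.477 W
Step 4: m_dot = Q_total / (cp * dT) = 72.477 / (4186 * 11.49) = 0.001507 kg/s

0.001507 kg/s


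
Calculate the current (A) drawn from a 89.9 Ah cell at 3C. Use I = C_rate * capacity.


At 3C: I = 3 * 89.9 Ah = 269.7 A

269.7 A


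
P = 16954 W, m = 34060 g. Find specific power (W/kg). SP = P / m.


Convert: m = 34060 g = 34.06 kg
Specific power = 16954 W / 34.06 kg = 497.8 W/kg

497.8 W/kg


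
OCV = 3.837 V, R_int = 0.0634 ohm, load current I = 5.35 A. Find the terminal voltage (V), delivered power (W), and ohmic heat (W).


Step 1: V_terminal = OCV - I*R = 3.837 - 5.35 * 0.0634 = 3.4978 V
Step 2: P_out = V_terminal * I = 3.4978 * 5.35 = 18.71 W
Step 3: Q = I^2 * R = 5.35^2 * 0.0634 = 1.815 W

V=3.4978 V, P=18.71 W, Q=1.815 W


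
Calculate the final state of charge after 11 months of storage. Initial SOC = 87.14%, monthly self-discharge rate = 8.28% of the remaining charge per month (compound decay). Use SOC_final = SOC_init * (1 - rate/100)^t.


decay = (1 - 8.28/100)^11 = 0.38646
SOC_final = 87.14 * 0.38646 = 33.68%

33.68%


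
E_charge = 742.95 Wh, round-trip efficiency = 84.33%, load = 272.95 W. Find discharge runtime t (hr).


Step 1: E_discharge = eta/100 * E_charge = 84.33/100 * 742.95 = 626.53 Wh
Step 2: t = E_discharge / P = 626.53 / 272.95 = 2.295 hr

2.295 hr


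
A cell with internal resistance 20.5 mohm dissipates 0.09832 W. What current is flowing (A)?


Convert: R = 20.5 mohm = 0.0205 ohm
I = sqrt(Q / R) = sqrt(0.09832 / 0.0205) = sqrt(4.7961) = 2.190 A

2.190 A


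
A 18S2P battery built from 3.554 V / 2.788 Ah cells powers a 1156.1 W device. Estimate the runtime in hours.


Step 1: E_pack = Ns * V_cell * Np * C_cell = 18 * 3.554 * 2 * 2.788 = 356.71 Wh
Step 2: t = E_pack / P = 356.71 / 1156.1 = 0.3085 hr

0.3085 hr


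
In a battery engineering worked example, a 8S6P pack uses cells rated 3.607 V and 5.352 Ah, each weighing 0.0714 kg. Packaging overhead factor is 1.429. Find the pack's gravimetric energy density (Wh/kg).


Step 1: V_pack = 8 * 3.607 = 28.856 V
Step 2: C_pack = 6 * 5.352 = 32.112 Ah
Step 3: E_pack = V_pack * C_pack = 28.856 * 32.112 = 926.62 Wh
Step 4: m_pack = 8 * 6 * 0.0714 * 1.429 = 4.8975 kg
Step 5: ED = E_pack / m_pack = 926.62 / 4.8975 = 189.2 Wh/kg

189.2 Wh/kg


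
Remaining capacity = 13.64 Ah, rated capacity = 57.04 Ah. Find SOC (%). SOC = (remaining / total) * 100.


SOC = (remaining / total) * 100 = (13.64 / 57.04) * 100 = 23.91%

23.91%


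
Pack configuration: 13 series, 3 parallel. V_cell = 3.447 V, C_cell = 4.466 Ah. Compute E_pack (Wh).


V_pack = 13 * 3.447 = 44.811 V
C_pack = 3 * 4.466 = 13.398 Ah
E = V_pack * C_pack = 44.811 * 13.398 = 600.4 Wh

600.4 Wh


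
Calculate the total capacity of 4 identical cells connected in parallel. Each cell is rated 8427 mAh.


Convert: C_cell = 8427 mAh = 8.427 Ah
C_total = 4 * 8.427 = 33.708 Ah

33.708 Ah


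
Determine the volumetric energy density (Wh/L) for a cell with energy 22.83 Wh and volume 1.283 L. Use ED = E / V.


Volumetric ED = 22.83 Wh / 1.283 L = 17.79 Wh/L

17.79 Wh/L


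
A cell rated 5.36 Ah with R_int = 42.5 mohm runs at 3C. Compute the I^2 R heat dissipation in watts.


Convert: R = 42.5 mohm = 0.0425 ohm
Step 1: I = C_rate * capacity = 3 * 5.36 = 16.08 A
Step 2: Q = I^2 * R = 16.08^2 * 0.0425 = 258.57 * 0.0425 = 10.99 W

10.99 W


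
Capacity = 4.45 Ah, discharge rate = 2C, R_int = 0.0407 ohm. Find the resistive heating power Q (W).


Step 1: I = C_rate * capacity = 2 * 4.45 = 8.9 A
Step 2: Q = I^2 * R = 8.9^2 * 0.0407 = 79.21 * 0.0407 = 3.224 W

3.224 W


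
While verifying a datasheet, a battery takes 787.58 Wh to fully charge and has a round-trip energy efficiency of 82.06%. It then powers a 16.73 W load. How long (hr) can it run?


Step 1: E_discharge = eta/100 * E_charge = 82.06/100 * 787.58 = 646.29 Wh
Step 2: t = E_discharge / P = 646.29 / 16.73 = 38.63 hr

38.63 hr


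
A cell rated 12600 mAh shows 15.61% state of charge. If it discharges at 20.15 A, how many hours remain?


Convert: C_total = 12600 mAh = 12.6 Ah
Step 1: remaining = SOC/100 * C_total = 15.61/100 * 12.6 = 1.9669 Ah
Step 2: t = remaining / I = 1.9669 / 20.15 = 0.09761 hr

0.09761 hr


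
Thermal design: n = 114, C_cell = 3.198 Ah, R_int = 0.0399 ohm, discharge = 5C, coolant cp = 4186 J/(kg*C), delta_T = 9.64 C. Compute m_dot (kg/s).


Step 1: I = 5 * 3.198 = 15.99 A
Step 2: Q_cell = I^2 * R = 15.99^2 * 0.0399 = 10.202 W
Step 3: Q_total = 114 * 10.202 = 1163 W
Step 4: m_dot = Q_total / (cp * dT) = 1163 / (4186 * 9.64) = 0.02882 kg/s

0.02882 kg/s


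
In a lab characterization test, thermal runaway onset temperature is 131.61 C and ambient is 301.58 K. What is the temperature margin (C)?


Convert: T_ambient = 301.58 K = 28.43 C
margin = 131.61 - 28.43 = 103.18 C

103.18 C


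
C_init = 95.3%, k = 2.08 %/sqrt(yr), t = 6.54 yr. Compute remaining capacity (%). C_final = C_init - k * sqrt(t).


Step 1: sqrt(6.54 yr) = 2.5573
Step 2: drop = 2.08 * 2.5573 = 5.3192
Step 3: C_final = 95.3 - 5.3192 = 89.98%

89.98%


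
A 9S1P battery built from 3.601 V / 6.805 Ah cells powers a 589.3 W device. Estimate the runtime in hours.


Step 1: E_pack = Ns * V_cell * Np * C_cell = 9 * 3.601 * 1 * 6.805 = 220.54 Wh
Step 2: t = E_pack / P = 220.54 / 589.3 = 0.3742 hr

0.3742 hr


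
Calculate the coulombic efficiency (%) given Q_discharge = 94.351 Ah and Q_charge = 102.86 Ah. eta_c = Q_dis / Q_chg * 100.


Coulombic efficiency = 94.351/102.86 * 100% = 91.73%

91.73%


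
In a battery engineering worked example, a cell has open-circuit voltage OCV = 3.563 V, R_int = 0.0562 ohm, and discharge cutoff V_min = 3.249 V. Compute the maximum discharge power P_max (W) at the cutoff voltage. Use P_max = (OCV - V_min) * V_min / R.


P_max = (OCV - V_min) * V_min / R = (3.563 - 3.249) * 3.249 / 0.0562 = 0.314 * 3.249 / 0.0562 = 18.15 W

18.15 W


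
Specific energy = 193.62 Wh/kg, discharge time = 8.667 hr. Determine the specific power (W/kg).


P_specific = E / t = 193.62 / 8.667 = 22.34 W/kg

22.34 W/kg


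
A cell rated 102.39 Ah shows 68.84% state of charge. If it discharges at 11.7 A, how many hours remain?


Step 1: remaining = SOC/100 * C_total = 68.84/100 * 102.39 = 70.485 Ah
Step 2: t = remaining / I = 70.485 / 11.7 = 6.024 hr

6.024 hr


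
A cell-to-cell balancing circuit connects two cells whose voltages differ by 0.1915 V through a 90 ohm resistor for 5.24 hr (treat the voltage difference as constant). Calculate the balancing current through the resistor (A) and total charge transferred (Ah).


I_bal = dV / R = 0.1915 / 90 = 0.0021278 A
Q = I_bal * t = 0.0021278 * 5.24 = 0.01115 Ah

I=0.0021278 A, Q=0.01115 Ah


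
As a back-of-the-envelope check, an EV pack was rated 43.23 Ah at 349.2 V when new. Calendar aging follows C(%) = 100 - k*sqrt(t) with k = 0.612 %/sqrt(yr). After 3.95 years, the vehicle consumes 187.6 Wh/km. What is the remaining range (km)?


Step 1: capacity retention = 100 - 0.612 * sqrt(3.95) = 100 - 0.612 * 1.9875 = 98.784%
Step 2: C_now = 43.23 * 98.784/100 = 42.704 Ah
Step 3: E_pack = V * C_now = 349.2 * 42.704 = 14912 Wh
Step 4: range = E_pack / consumption = 14912 / 187.6 = 79.49 km

79.49 km


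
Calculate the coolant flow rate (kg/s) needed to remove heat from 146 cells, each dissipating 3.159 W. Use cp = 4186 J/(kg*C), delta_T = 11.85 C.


Step 1: Total heat Q = 146 * 3.159 W = 461.21 W
Step 2: denom = cp * dT = 4186 * 11.85 = 49604
Step 3: m_dot = 461.21 / 49604 = 0.009298 kg/s

0.009298 kg/s


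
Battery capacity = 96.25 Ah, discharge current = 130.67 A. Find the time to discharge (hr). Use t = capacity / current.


Runtime = 96.25 Ah / 130.67 A = 0.7366 hr

0.7366 hr


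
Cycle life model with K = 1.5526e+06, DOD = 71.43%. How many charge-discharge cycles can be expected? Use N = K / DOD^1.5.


DOD^1.5 = 603.7
N = K / DOD^1.5 = 1.5526e+06 / 603.7 = 2572

2572 cycles


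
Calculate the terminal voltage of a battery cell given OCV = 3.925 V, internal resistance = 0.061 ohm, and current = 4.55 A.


V = OCV - I*R = 3.925 - 4.55 * 0.061 = 3.647 V

3.647 V


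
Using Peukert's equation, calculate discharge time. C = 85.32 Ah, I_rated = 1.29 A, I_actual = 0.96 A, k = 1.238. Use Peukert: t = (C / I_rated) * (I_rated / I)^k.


Step 1: t_rated = C / I_rated = 85.32 / 1.29 = 66.14 hr
Step 2: ratio = 1.29 / 0.96 = 1.3438
Step 3: ratio^k = 1.3438^1.238 = 1.4417
Step 4: t = t_rated * ratio^k = 66.14 * 1.4417 = 95.35 hr

95.35 hr


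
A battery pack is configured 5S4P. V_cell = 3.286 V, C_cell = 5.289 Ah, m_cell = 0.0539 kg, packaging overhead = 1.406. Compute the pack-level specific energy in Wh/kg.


Step 1: V_pack = 5 * 3.286 = 16.43 V
Step 2: C_pack = 4 * 5.289 = 21.156 Ah
Step 3: E_pack = V_pack * C_pack = 16.43 * 21.156 = 347.59 Wh
Step 4: m_pack = 5 * 4 * 0.0539 * 1.406 = 1.5157 kg
Step 5: ED = E_pack / m_pack = 347.59 / 1.5157 = 229.3 Wh/kg

229.3 Wh/kg


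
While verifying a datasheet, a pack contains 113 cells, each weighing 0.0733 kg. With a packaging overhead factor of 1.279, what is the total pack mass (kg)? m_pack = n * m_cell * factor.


m_pack = n * m_cell * overhead = 113 * 0.0733 * 1.279 = 10.59 kg

10.59 kg


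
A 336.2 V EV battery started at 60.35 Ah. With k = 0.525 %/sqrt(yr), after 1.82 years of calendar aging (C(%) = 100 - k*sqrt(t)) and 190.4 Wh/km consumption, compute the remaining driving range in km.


Step 1: capacity retention = 100 - 0.525 * sqrt(1.82) = 100 - 0.525 * 1.3491 = 99.292%
Step 2: C_now = 60.35 * 99.292/100 = 59.923 Ah
Step 3: E_pack = V * C_now = 336.2 * 59.923 = 20146 Wh
Step 4: range = E_pack / consumption = 20146 / 190.4 = 105.8 km

105.8 km


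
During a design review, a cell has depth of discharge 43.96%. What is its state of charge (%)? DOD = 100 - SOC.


SOC = 100 - DOD = 100 - 43.96 = 56.04%

56.04%


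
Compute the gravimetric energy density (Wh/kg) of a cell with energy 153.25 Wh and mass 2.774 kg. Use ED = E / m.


Specific energy = 153.25 Wh / 2.774 kg = 55.25 Wh/kg

55.25 Wh/kg


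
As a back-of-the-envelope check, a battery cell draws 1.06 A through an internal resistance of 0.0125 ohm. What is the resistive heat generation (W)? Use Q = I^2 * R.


I^2 = 1.1236
Q = 1.1236 * 0.0125 = 0.01405 W

0.01405 W


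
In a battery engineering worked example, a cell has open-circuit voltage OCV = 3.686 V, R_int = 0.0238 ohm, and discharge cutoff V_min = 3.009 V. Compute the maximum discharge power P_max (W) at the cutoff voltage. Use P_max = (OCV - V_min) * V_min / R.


P_max = (OCV - V_min) * V_min / R = (3.686 - 3.009) * 3.009 / 0.0238 = 0.677 * 3.009 / 0.0238 = 85.59 W

85.59 W


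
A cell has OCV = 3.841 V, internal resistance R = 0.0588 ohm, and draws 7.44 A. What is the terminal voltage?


V = OCV - I*R = 3.841 - 7.44 * 0.0588 = 3.404 V

3.404 V


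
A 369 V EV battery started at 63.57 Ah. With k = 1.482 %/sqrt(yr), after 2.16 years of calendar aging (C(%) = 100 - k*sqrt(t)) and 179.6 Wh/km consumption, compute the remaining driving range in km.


Step 1: capacity retention = 100 - 1.482 * sqrt(2.16) = 100 - 1.482 * 1.4697 = 97.822%
Step 2: C_now = 63.57 * 97.822/100 = 62.185 Ah
Step 3: E_pack = V * C_now = 369 * 62.185 = 22946 Wh
Step 4: range = E_pack / consumption = 22946 / 179.6 = 127.8 km

127.8 km


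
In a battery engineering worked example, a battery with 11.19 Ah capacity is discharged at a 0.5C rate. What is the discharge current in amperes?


I = C_rate * capacity = 0.5 * 11.19 = 5.595 A

5.595 A


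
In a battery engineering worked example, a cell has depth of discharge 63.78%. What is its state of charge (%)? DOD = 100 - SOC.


SOC = 100 - DOD = 100 - 63.78 = 36.22%

36.22%


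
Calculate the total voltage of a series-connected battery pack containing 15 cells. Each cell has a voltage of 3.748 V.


V_pack = n * V_cell = 15 * 3.748 = 56.22 V

56.22 V


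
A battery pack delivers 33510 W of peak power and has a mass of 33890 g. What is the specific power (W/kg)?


Convert: m = 33890 g = 33.89 kg
Specific power = 33510 W / 33.89 kg = 988.8 W/kg

988.8 W/kg


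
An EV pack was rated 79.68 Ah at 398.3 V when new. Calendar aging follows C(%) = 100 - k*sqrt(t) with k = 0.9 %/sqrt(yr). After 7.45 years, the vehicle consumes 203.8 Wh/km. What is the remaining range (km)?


Step 1: capacity retention = 100 - 0.9 * sqrt(7.45) = 100 - 0.9 * 2.7295 = 97.543%
Step 2: C_now = 79.68 * 97.543/100 = 77.722 Ah
Step 3: E_pack = V * C_now = 398.3 * 77.722 = 30957 Wh
Step 4: range = E_pack / consumption = 30957 / 203.8 = 151.9 km

151.9 km


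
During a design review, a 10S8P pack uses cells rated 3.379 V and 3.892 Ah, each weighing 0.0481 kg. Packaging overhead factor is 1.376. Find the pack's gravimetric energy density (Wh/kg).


Step 1: V_pack = 10 * 3.379 = 33.79 V
Step 2: C_pack = 8 * 3.892 = 31.136 Ah
Step 3: E_pack = V_pack * C_pack = 33.79 * 31.136 = 1052.1 Wh
Step 4: m_pack = 10 * 8 * 0.0481 * 1.376 = 5.2948 kg
Step 5: ED = E_pack / m_pack = 1052.1 / 5.2948 = 198.7 Wh/kg

198.7 Wh/kg


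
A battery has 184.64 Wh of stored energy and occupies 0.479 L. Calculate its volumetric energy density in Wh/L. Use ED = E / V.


Volumetric ED = 184.64 Wh / 0.479 L = 385.5 Wh/L

385.5 Wh/L


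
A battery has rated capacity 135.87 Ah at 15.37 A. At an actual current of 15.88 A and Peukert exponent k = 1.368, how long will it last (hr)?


Step 1: t_rated = C / I_rated = 135.87 / 15.37 = 8.8399 hr
Step 2: ratio = 15.37 / 15.88 = 0.96788
Step 3: ratio^k = 0.96788^1.368 = 0.95632
Step 4: t = t_rated * ratio^k = 8.8399 * 0.95632 = 8.454 hr

8.454 hr


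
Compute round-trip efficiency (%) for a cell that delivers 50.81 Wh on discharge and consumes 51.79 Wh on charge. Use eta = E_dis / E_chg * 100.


eta_e = E_dis / E_chg * 100 = 50.81 / 51.79 * 100 = 98.11%

98.11%


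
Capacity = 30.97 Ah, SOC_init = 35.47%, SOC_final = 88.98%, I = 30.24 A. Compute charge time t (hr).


Step 1: dSOC = 88.98% - 35.47% = 53.51%
Step 2: delta_Ah = 30.97 * 53.51 / 100 = 16.572 Ah
Step 3: t = 16.572 / 30.24 = 0.5480 hr

0.5480 hr


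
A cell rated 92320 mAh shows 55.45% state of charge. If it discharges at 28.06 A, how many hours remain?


Convert: C_total = 92320 mAh = 92.32 Ah
Step 1: remaining = SOC/100 * C_total = 55.45/100 * 92.32 = 51.191 Ah
Step 2: t = remaining / I = 51.191 / 28.06 = 1.824 hr

1.824 hr


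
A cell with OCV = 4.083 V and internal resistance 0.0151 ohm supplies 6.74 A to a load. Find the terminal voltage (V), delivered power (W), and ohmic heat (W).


Step 1: V_terminal = OCV - I*R = 4.083 - 6.74 * 0.0151 = 3.9812 V
Step 2: P_out = V_terminal * I = 3.9812 * 6.74 = 26.83 W
Step 3: Q = I^2 * R = 6.74^2 * 0.0151 = 0.6860 W

V=3.9812 V, P=26.83 W, Q=0.6860 W


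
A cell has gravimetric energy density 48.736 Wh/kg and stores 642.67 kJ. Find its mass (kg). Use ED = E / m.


Convert: E = 642.67 kJ = 178.52 Wh
m = E / ED = 178.52 / 48.736 = 3.663 kg

3.663 kg


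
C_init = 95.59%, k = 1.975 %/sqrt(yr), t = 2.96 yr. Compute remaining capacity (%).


Step 1: sqrt(2.96 yr) = 1.7205
Step 2: drop = 1.975 * 1.7205 = 3.398
Step 3: C_final = 95.59 - 3.398 = 92.19%

92.19%


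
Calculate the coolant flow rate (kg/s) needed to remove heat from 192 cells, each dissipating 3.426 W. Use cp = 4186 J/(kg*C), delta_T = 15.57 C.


Step 1: Total heat Q = 192 * 3.426 W = 657.79 W
Step 2: denom = cp * dT = 4186 * 15.57 = 65176
Step 3: m_dot = 657.79 / 65176 = 0.01009 kg/s

0.01009 kg/s


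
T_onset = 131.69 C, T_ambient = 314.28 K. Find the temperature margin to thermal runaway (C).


Convert: T_ambient = 314.28 K = 41.13 C
margin = 131.69 - 41.13 = 90.56 C

90.56 C


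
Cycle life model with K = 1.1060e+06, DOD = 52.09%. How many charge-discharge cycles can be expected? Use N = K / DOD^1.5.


Step 1: DOD^1.5 = 52.09^1.5 = 375.95
Step 2: N = 1.1060e+06 / 375.95 = 2942 cycles

2942 cycles


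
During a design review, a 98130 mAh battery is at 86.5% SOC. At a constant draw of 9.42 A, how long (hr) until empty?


Convert: C_total = 98130 mAh = 98.13 Ah
Step 1: remaining = SOC/100 * C_total = 86.5/100 * 98.13 = 84.882 Ah
Step 2: t = remaining / I = 84.882 / 9.42 = 9.011 hr

9.011 hr


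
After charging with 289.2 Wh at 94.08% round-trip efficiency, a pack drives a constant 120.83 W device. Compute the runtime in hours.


Step 1: E_discharge = eta/100 * E_charge = 94.08/100 * 289.2 = 272.08 Wh
Step 2: t = E_discharge / P = 272.08 / 120.83 = 2.252 hr

2.252 hr


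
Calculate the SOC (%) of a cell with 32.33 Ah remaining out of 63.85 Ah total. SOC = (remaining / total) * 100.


SOC = (remaining / total) * 100 = (32.33 / 63.85) * 100 = 50.63%

50.63%


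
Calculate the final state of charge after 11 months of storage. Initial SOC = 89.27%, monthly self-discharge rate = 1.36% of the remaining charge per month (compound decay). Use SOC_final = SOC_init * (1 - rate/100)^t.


decay = (1 - 1.36/100)^11 = 0.86017
SOC_final = 89.27 * 0.86017 = 76.79%

76.79%


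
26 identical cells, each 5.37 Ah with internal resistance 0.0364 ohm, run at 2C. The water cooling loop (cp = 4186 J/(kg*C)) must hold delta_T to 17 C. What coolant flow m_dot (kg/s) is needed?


Step 1: I = 2 * 5.37 = 10.74 A
Step 2: Q_cell = I^2 * R = 10.74^2 * 0.0364 = 4.1987 W
Step 3: Q_total = 26 * 4.1987 = 109.17 W
Step 4: m_dot = Q_total / (cp * dT) = 109.17 / (4186 * 17) = 0.001534 kg/s

0.001534 kg/s


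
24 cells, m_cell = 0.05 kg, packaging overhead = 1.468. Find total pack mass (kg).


m_pack = n * m_cell * overhead = 24 * 0.05 * 1.468 = 1.762 kg

1.762 kg


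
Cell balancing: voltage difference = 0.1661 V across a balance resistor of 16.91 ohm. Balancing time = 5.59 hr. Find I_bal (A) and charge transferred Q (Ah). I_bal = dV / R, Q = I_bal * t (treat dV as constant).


First, Ohm's law: I_bal = 0.1661 V / 16.91 ohm = 0.0098226 A
Then Q = I * t = 0.0098226 A * 5.59 hr = 0.05491 Ah

I=0.0098226 A, Q=0.05491 Ah


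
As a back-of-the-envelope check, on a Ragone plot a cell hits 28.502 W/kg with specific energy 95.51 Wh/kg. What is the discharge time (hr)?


t = E / P = 95.51 / 28.502 = 3.351 hr

3.351 hr


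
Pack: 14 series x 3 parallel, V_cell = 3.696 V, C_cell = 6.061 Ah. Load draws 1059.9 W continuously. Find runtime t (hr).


Step 1: E_pack = Ns * V_cell * Np * C_cell = 14 * 3.696 * 3 * 6.061 = 940.86 Wh
Step 2: t = E_pack / P = 940.86 / 1059.9 = 0.8877 hr

0.8877 hr


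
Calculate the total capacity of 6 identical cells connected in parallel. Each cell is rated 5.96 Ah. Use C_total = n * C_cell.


C_total = 6 * 5.96 = 35.76 Ah

35.76 Ah


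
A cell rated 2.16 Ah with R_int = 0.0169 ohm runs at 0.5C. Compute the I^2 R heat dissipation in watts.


Step 1: I = C_rate * capacity = 0.5 * 2.16 = 1.08 A
Step 2: Q = I^2 * R = 1.08^2 * 0.0169 = 1.1664 * 0.0169 = 0.01971 W

0.01971 W


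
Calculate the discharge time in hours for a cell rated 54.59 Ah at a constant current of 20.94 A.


t = capacity / current = 54.59 / 20.94 = 2.607 hr

2.607 hr


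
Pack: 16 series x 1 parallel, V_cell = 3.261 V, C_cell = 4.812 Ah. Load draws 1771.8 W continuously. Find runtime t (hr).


Step 1: E_pack = Ns * V_cell * Np * C_cell = 16 * 3.261 * 1 * 4.812 = 251.07 Wh
Step 2: t = E_pack / P = 251.07 / 1771.8 = 0.1417 hr

0.1417 hr


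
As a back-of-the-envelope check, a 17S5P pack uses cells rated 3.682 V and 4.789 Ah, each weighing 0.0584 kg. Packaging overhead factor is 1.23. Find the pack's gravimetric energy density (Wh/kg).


Step 1: V_pack = 17 * 3.682 = 62.594 V
Step 2: C_pack = 5 * 4.789 = 23.945 Ah
Step 3: E_pack = V_pack * C_pack = 62.594 * 23.945 = 1498.8 Wh
Step 4: m_pack = 17 * 5 * 0.0584 * 1.23 = 6.1057 kg
Step 5: ED = E_pack / m_pack = 1498.8 / 6.1057 = 245.5 Wh/kg

245.5 Wh/kg


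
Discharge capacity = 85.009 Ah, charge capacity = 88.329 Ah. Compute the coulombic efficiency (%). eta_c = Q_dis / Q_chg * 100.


Coulombic efficiency = 85.009/88.329 * 100% = 96.24%

96.24%


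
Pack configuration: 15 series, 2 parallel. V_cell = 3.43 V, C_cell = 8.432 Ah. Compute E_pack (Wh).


V_pack = 15 * 3.43 = 51.45 V
C_pack = 2 * 8.432 = 16.864 Ah
E = V_pack * C_pack = 51.45 * 16.864 = 867.7 Wh

867.7 Wh


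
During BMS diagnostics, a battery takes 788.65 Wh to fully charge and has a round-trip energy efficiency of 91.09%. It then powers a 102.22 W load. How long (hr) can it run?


Step 1: E_discharge = eta/100 * E_charge = 91.09/100 * 788.65 = 718.38 Wh
Step 2: t = E_discharge / P = 718.38 / 102.22 = 7.028 hr

7.028 hr


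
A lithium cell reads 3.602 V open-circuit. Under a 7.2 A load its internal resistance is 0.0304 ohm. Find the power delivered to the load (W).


Step 1: V_terminal = OCV - I*R = 3.602 - 7.2 * 0.0304 = 3.3831 V
Step 2: P_out = V_terminal * I = 3.3831 * 7.2 = 24.36 W

24.36 W


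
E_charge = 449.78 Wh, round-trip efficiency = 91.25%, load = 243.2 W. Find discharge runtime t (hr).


Step 1: E_discharge = eta/100 * E_charge = 91.25/100 * 449.78 = 410.42 Wh
Step 2: t = E_discharge / P = 410.42 / 243.2 = 1.688 hr

1.688 hr


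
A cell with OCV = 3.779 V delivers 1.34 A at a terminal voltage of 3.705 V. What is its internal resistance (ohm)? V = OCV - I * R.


R = (OCV - V) / I = (3.779 - 3.705) / 1.34 = 0.05522 ohm

0.05522 ohm


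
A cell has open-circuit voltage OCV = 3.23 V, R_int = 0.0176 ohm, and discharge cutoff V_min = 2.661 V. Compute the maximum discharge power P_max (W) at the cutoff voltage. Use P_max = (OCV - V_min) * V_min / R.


P_max = (OCV - V_min) * V_min / R = (3.23 - 2.661) * 2.661 / 0.0176 = 0.569 * 2.661 / 0.0176 = 86.03 W

86.03 W


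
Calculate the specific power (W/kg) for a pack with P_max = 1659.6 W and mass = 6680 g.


Convert: m = 6680 g = 6.68 kg
SP = P / m = 1659.6 / 6.68 = 248.4 W/kg

248.4 W/kg


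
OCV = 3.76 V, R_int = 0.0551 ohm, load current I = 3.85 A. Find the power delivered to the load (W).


Step 1: V_terminal = OCV - I*R = 3.76 - 3.85 * 0.0551 = 3.5479 V
Step 2: P_out = V_terminal * I = 3.5479 * 3.85 = 13.66 W

13.66 W


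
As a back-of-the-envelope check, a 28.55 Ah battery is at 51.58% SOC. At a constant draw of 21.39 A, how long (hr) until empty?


Step 1: remaining = SOC/100 * C_total = 51.58/100 * 28.55 = 14.726 Ah
Step 2: t = remaining / I = 14.726 / 21.39 = 0.6885 hr

0.6885 hr


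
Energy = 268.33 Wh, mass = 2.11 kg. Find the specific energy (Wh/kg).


ED = E / m = 268.33 / 2.11 = 127.2 Wh/kg

127.2 Wh/kg


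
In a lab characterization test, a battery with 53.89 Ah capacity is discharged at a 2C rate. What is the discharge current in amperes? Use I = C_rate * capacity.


I = C_rate * capacity = 2 * 53.89 = 107.78 A

107.78 A


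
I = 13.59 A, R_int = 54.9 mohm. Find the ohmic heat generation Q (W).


Convert: R = 54.9 mohm = 0.0549 ohm
I^2 = 184.69
Q = 184.69 * 0.0549 = 10.14 W

10.14 W


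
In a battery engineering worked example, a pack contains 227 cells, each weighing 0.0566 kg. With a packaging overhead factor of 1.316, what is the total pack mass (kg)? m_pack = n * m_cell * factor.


m_pack = n * m_cell * overhead = 227 * 0.0566 * 1.316 = 16.91 kg

16.91 kg


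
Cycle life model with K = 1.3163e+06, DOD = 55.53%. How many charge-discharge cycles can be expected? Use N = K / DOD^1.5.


DOD^1.5 = 413.8
N = K / DOD^1.5 = 1.3163e+06 / 413.8 = 3181

3181 cycles


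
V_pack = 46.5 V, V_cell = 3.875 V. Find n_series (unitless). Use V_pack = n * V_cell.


Rearranging: n = V_pack / V_cell = 46.5 / 3.875 = 12 cells

12


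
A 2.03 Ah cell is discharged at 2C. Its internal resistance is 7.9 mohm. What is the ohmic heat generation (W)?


Convert: R = 7.9 mohm = 0.0079 ohm
Step 1: I = C_rate * capacity = 2 * 2.03 = 4.06 A
Step 2: Q = I^2 * R = 4.06^2 * 0.0079 = 16.484 * 0.0079 = 0.1302 W

0.1302 W


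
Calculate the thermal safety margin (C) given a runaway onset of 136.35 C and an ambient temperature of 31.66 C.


Safety margin = 136.35 C - 31.66 C = 104.69 C

104.69 C


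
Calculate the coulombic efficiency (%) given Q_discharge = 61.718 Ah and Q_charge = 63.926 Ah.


eta_c = Q_dis / Q_chg * 100 = 61.718 / 63.926 * 100 = 96.55%

96.55%


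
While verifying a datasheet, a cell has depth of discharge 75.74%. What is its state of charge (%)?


SOC = 100 - DOD = 100 - 75.74 = 24.26%

24.26%


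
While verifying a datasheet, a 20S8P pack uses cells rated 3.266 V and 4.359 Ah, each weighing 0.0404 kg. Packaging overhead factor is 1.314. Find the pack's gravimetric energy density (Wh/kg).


Step 1: V_pack = 20 * 3.266 = 65.32 V
Step 2: C_pack = 8 * 4.359 = 34.872 Ah
Step 3: E_pack = V_pack * C_pack = 65.32 * 34.872 = 2277.8 Wh
Step 4: m_pack = 20 * 8 * 0.0404 * 1.314 = 8.4937 kg
Step 5: ED = E_pack / m_pack = 2277.8 / 8.4937 = 268.2 Wh/kg

268.2 Wh/kg


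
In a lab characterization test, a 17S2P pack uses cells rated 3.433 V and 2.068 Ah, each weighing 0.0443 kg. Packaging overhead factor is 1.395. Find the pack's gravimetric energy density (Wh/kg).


Step 1: V_pack = 17 * 3.433 = 58.361 V
Step 2: C_pack = 2 * 2.068 = 4.136 Ah
Step 3: E_pack = V_pack * C_pack = 58.361 * 4.136 = 241.38 Wh
Step 4: m_pack = 17 * 2 * 0.0443 * 1.395 = 2.1011 kg
Step 5: ED = E_pack / m_pack = 241.38 / 2.1011 = 114.9 Wh/kg

114.9 Wh/kg


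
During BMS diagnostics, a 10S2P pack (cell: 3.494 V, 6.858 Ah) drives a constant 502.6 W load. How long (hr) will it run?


Step 1: E_pack = Ns * V_cell * Np * C_cell = 10 * 3.494 * 2 * 6.858 = 479.24 Wh
Step 2: t = E_pack / P = 479.24 / 502.6 = 0.9535 hr

0.9535 hr


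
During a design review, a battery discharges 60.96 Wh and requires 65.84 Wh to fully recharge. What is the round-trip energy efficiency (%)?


eta_e = E_dis / E_chg * 100 = 60.96 / 65.84 * 100 = 92.59%

92.59%


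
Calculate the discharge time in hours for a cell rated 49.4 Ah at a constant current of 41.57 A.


t = capacity / current = 49.4 / 41.57 = 1.188 hr

1.188 hr


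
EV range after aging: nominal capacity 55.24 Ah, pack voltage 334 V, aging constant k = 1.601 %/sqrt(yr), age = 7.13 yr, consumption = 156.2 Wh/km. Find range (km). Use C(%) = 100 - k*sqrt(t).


Step 1: capacity retention = 100 - 1.601 * sqrt(7.13) = 100 - 1.601 * 2.6702 = 95.725%
Step 2: C_now = 55.24 * 95.725/100 = 52.878 Ah
Step 3: E_pack = V * C_now = 334 * 52.878 = 17661 Wh
Step 4: range = E_pack / consumption = 17661 / 156.2 = 113.1 km

113.1 km


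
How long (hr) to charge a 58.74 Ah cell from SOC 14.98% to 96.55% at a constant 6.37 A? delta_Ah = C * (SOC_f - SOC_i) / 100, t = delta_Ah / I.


delta_Ah = 58.74 * (96.55 - 14.98) / 100 = 47.914 Ah
t = delta_Ah / I = 47.914 / 6.37 = 7.522 hr

7.522 hr
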